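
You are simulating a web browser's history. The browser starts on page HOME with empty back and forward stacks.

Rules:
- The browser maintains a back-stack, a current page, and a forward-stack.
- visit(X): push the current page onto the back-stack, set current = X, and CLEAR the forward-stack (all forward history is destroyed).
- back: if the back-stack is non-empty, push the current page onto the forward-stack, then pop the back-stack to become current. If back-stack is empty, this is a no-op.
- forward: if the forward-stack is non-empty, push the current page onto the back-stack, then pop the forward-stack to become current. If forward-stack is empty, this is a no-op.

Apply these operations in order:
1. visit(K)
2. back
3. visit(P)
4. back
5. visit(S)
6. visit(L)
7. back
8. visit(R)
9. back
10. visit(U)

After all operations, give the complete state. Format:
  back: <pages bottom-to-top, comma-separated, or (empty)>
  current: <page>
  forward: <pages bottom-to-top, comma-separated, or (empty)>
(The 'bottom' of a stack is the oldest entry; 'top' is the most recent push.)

Answer: back: HOME,S
current: U
forward: (empty)

Derivation:
After 1 (visit(K)): cur=K back=1 fwd=0
After 2 (back): cur=HOME back=0 fwd=1
After 3 (visit(P)): cur=P back=1 fwd=0
After 4 (back): cur=HOME back=0 fwd=1
After 5 (visit(S)): cur=S back=1 fwd=0
After 6 (visit(L)): cur=L back=2 fwd=0
After 7 (back): cur=S back=1 fwd=1
After 8 (visit(R)): cur=R back=2 fwd=0
After 9 (back): cur=S back=1 fwd=1
After 10 (visit(U)): cur=U back=2 fwd=0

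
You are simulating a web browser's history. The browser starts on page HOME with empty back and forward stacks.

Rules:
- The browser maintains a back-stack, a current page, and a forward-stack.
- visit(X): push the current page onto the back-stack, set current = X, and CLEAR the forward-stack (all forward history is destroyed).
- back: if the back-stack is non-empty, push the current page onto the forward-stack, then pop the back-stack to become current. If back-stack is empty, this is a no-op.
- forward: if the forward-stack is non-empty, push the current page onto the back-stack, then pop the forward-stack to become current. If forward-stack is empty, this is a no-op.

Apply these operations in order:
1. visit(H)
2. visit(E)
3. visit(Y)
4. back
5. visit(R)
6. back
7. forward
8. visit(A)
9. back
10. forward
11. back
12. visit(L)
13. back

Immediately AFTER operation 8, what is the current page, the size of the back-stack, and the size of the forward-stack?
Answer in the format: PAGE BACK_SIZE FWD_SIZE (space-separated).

After 1 (visit(H)): cur=H back=1 fwd=0
After 2 (visit(E)): cur=E back=2 fwd=0
After 3 (visit(Y)): cur=Y back=3 fwd=0
After 4 (back): cur=E back=2 fwd=1
After 5 (visit(R)): cur=R back=3 fwd=0
After 6 (back): cur=E back=2 fwd=1
After 7 (forward): cur=R back=3 fwd=0
After 8 (visit(A)): cur=A back=4 fwd=0

A 4 0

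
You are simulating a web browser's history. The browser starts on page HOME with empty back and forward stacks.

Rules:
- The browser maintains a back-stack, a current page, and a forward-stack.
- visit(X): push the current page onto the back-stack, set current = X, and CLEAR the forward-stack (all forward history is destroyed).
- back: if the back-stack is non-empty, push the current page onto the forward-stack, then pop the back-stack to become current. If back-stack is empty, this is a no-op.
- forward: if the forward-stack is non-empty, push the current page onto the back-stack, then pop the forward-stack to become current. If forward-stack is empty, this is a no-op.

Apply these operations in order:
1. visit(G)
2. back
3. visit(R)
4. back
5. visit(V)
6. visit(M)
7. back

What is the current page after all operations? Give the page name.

After 1 (visit(G)): cur=G back=1 fwd=0
After 2 (back): cur=HOME back=0 fwd=1
After 3 (visit(R)): cur=R back=1 fwd=0
After 4 (back): cur=HOME back=0 fwd=1
After 5 (visit(V)): cur=V back=1 fwd=0
After 6 (visit(M)): cur=M back=2 fwd=0
After 7 (back): cur=V back=1 fwd=1

Answer: V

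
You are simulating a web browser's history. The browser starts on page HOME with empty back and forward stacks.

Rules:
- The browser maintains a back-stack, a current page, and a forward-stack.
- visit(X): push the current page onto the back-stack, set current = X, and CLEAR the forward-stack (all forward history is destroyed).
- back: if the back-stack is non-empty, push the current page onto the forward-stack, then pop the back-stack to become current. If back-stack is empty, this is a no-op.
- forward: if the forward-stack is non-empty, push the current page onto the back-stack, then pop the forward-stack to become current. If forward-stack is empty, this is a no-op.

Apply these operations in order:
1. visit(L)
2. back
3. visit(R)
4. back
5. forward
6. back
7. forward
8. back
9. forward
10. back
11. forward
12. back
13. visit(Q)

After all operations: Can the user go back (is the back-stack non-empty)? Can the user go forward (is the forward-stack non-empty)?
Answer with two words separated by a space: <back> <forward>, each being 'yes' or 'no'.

Answer: yes no

Derivation:
After 1 (visit(L)): cur=L back=1 fwd=0
After 2 (back): cur=HOME back=0 fwd=1
After 3 (visit(R)): cur=R back=1 fwd=0
After 4 (back): cur=HOME back=0 fwd=1
After 5 (forward): cur=R back=1 fwd=0
After 6 (back): cur=HOME back=0 fwd=1
After 7 (forward): cur=R back=1 fwd=0
After 8 (back): cur=HOME back=0 fwd=1
After 9 (forward): cur=R back=1 fwd=0
After 10 (back): cur=HOME back=0 fwd=1
After 11 (forward): cur=R back=1 fwd=0
After 12 (back): cur=HOME back=0 fwd=1
After 13 (visit(Q)): cur=Q back=1 fwd=0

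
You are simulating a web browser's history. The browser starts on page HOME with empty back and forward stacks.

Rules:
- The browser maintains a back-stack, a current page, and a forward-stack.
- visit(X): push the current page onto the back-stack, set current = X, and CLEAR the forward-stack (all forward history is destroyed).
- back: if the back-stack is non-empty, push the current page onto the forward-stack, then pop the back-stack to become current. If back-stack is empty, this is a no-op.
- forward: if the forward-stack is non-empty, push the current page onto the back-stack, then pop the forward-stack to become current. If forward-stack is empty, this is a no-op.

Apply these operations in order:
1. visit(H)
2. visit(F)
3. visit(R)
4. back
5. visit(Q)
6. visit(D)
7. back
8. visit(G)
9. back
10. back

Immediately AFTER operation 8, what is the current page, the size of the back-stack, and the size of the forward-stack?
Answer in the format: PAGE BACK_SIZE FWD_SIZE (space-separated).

After 1 (visit(H)): cur=H back=1 fwd=0
After 2 (visit(F)): cur=F back=2 fwd=0
After 3 (visit(R)): cur=R back=3 fwd=0
After 4 (back): cur=F back=2 fwd=1
After 5 (visit(Q)): cur=Q back=3 fwd=0
After 6 (visit(D)): cur=D back=4 fwd=0
After 7 (back): cur=Q back=3 fwd=1
After 8 (visit(G)): cur=G back=4 fwd=0

G 4 0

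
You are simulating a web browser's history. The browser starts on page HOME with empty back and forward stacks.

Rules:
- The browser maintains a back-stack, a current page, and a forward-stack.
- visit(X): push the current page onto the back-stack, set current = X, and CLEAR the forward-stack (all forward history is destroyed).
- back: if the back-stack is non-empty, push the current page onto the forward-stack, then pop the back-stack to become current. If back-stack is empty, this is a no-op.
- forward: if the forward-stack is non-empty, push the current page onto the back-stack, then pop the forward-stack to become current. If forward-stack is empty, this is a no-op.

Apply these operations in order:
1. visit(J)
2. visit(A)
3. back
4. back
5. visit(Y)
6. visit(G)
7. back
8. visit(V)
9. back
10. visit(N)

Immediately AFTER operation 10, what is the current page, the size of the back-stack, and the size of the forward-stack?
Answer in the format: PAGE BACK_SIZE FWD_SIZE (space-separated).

After 1 (visit(J)): cur=J back=1 fwd=0
After 2 (visit(A)): cur=A back=2 fwd=0
After 3 (back): cur=J back=1 fwd=1
After 4 (back): cur=HOME back=0 fwd=2
After 5 (visit(Y)): cur=Y back=1 fwd=0
After 6 (visit(G)): cur=G back=2 fwd=0
After 7 (back): cur=Y back=1 fwd=1
After 8 (visit(V)): cur=V back=2 fwd=0
After 9 (back): cur=Y back=1 fwd=1
After 10 (visit(N)): cur=N back=2 fwd=0

N 2 0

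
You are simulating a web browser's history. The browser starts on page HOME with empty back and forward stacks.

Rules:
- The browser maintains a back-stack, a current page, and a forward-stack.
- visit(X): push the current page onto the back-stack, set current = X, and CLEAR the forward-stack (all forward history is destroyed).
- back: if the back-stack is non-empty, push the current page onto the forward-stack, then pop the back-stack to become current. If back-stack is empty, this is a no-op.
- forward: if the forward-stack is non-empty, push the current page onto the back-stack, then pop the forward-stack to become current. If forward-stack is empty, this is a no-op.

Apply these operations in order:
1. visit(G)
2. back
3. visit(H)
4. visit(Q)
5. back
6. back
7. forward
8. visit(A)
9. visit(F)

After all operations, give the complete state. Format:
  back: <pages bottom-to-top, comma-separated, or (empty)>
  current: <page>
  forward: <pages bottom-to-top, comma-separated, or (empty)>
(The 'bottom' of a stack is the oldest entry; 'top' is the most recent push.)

After 1 (visit(G)): cur=G back=1 fwd=0
After 2 (back): cur=HOME back=0 fwd=1
After 3 (visit(H)): cur=H back=1 fwd=0
After 4 (visit(Q)): cur=Q back=2 fwd=0
After 5 (back): cur=H back=1 fwd=1
After 6 (back): cur=HOME back=0 fwd=2
After 7 (forward): cur=H back=1 fwd=1
After 8 (visit(A)): cur=A back=2 fwd=0
After 9 (visit(F)): cur=F back=3 fwd=0

Answer: back: HOME,H,A
current: F
forward: (empty)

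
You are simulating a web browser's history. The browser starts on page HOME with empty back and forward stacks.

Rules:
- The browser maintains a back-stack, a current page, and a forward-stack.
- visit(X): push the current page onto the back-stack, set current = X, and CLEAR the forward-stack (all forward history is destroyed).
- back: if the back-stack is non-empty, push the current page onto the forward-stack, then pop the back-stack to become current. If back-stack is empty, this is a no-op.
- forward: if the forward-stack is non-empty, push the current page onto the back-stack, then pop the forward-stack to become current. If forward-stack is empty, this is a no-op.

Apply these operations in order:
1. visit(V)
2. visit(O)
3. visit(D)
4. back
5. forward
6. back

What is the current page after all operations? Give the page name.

After 1 (visit(V)): cur=V back=1 fwd=0
After 2 (visit(O)): cur=O back=2 fwd=0
After 3 (visit(D)): cur=D back=3 fwd=0
After 4 (back): cur=O back=2 fwd=1
After 5 (forward): cur=D back=3 fwd=0
After 6 (back): cur=O back=2 fwd=1

Answer: O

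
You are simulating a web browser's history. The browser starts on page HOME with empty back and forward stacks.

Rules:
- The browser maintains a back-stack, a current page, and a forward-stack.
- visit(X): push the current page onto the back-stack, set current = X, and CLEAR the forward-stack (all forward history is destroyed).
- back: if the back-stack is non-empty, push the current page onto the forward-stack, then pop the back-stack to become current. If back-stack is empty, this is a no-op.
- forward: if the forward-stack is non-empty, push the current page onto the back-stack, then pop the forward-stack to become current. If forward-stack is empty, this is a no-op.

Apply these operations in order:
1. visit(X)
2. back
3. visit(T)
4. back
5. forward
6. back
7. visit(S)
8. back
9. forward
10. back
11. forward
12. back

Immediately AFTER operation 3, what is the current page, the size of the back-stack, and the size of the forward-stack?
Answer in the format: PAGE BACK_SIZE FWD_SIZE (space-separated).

After 1 (visit(X)): cur=X back=1 fwd=0
After 2 (back): cur=HOME back=0 fwd=1
After 3 (visit(T)): cur=T back=1 fwd=0

T 1 0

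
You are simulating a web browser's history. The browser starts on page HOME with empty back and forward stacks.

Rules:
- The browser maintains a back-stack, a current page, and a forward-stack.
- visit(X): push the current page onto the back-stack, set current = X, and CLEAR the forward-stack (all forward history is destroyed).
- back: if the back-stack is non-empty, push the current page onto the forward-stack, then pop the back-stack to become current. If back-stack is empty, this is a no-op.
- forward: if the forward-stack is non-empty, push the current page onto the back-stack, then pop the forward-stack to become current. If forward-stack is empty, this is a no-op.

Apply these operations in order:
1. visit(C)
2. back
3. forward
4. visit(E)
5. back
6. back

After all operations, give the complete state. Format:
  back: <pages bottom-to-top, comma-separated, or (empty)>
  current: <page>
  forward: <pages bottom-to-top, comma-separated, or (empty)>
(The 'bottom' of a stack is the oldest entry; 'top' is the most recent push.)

After 1 (visit(C)): cur=C back=1 fwd=0
After 2 (back): cur=HOME back=0 fwd=1
After 3 (forward): cur=C back=1 fwd=0
After 4 (visit(E)): cur=E back=2 fwd=0
After 5 (back): cur=C back=1 fwd=1
After 6 (back): cur=HOME back=0 fwd=2

Answer: back: (empty)
current: HOME
forward: E,C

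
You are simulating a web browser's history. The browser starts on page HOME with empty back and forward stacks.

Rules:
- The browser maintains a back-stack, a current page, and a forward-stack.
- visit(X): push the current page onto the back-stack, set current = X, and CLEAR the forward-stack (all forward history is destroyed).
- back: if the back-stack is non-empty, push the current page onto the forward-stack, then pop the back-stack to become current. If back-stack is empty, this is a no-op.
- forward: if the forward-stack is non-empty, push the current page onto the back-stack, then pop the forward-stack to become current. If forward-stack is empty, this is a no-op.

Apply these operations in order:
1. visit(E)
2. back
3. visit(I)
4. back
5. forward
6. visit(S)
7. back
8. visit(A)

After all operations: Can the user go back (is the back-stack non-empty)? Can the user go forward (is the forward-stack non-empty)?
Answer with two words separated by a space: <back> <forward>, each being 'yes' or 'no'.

After 1 (visit(E)): cur=E back=1 fwd=0
After 2 (back): cur=HOME back=0 fwd=1
After 3 (visit(I)): cur=I back=1 fwd=0
After 4 (back): cur=HOME back=0 fwd=1
After 5 (forward): cur=I back=1 fwd=0
After 6 (visit(S)): cur=S back=2 fwd=0
After 7 (back): cur=I back=1 fwd=1
After 8 (visit(A)): cur=A back=2 fwd=0

Answer: yes no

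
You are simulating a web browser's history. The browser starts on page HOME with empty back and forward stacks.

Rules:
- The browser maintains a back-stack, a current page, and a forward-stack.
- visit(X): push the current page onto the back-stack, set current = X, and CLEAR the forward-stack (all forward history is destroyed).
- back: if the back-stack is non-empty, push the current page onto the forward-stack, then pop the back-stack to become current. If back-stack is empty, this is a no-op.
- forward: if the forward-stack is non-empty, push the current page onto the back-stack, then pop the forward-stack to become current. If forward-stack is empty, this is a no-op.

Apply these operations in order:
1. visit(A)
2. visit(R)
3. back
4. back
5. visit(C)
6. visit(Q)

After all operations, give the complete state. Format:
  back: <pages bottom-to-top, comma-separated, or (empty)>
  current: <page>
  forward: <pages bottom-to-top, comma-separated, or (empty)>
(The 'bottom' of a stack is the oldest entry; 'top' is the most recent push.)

Answer: back: HOME,C
current: Q
forward: (empty)

Derivation:
After 1 (visit(A)): cur=A back=1 fwd=0
After 2 (visit(R)): cur=R back=2 fwd=0
After 3 (back): cur=A back=1 fwd=1
After 4 (back): cur=HOME back=0 fwd=2
After 5 (visit(C)): cur=C back=1 fwd=0
After 6 (visit(Q)): cur=Q back=2 fwd=0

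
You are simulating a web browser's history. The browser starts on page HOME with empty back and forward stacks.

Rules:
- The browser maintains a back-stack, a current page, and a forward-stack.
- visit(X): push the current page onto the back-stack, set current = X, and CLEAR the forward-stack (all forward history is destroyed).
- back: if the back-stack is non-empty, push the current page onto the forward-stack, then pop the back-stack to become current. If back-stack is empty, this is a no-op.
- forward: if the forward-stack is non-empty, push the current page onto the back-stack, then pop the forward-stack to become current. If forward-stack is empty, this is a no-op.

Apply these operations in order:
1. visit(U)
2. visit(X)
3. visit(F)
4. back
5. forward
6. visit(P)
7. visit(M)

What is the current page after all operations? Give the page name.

Answer: M

Derivation:
After 1 (visit(U)): cur=U back=1 fwd=0
After 2 (visit(X)): cur=X back=2 fwd=0
After 3 (visit(F)): cur=F back=3 fwd=0
After 4 (back): cur=X back=2 fwd=1
After 5 (forward): cur=F back=3 fwd=0
After 6 (visit(P)): cur=P back=4 fwd=0
After 7 (visit(M)): cur=M back=5 fwd=0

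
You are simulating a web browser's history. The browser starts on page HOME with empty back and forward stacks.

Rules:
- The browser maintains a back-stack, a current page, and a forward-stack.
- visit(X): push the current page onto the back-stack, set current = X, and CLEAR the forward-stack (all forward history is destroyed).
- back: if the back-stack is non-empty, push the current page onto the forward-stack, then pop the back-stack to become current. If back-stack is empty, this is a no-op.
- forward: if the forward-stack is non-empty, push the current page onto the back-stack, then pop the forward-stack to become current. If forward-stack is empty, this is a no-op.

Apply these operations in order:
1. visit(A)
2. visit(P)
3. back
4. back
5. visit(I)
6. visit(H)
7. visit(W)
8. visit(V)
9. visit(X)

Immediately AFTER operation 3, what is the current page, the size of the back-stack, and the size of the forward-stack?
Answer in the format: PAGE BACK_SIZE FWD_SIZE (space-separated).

After 1 (visit(A)): cur=A back=1 fwd=0
After 2 (visit(P)): cur=P back=2 fwd=0
After 3 (back): cur=A back=1 fwd=1

A 1 1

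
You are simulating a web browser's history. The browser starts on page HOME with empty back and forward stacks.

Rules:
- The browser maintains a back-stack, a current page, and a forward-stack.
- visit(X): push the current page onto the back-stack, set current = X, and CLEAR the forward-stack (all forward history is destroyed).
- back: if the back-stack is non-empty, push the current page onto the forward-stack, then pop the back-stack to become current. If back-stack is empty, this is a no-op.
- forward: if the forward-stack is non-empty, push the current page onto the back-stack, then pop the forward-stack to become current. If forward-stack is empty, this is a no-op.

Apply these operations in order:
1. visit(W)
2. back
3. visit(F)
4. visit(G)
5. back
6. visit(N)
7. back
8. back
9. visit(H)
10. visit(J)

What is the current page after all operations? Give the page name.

After 1 (visit(W)): cur=W back=1 fwd=0
After 2 (back): cur=HOME back=0 fwd=1
After 3 (visit(F)): cur=F back=1 fwd=0
After 4 (visit(G)): cur=G back=2 fwd=0
After 5 (back): cur=F back=1 fwd=1
After 6 (visit(N)): cur=N back=2 fwd=0
After 7 (back): cur=F back=1 fwd=1
After 8 (back): cur=HOME back=0 fwd=2
After 9 (visit(H)): cur=H back=1 fwd=0
After 10 (visit(J)): cur=J back=2 fwd=0

Answer: J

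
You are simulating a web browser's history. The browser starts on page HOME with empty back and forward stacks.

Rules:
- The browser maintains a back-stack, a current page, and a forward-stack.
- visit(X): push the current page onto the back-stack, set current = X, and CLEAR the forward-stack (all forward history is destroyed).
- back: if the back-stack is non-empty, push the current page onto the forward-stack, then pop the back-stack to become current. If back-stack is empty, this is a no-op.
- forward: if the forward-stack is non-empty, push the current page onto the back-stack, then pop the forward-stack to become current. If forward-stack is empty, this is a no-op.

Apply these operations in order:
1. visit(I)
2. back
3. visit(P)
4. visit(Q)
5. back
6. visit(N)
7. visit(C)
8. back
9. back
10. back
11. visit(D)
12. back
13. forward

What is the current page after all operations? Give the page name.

After 1 (visit(I)): cur=I back=1 fwd=0
After 2 (back): cur=HOME back=0 fwd=1
After 3 (visit(P)): cur=P back=1 fwd=0
After 4 (visit(Q)): cur=Q back=2 fwd=0
After 5 (back): cur=P back=1 fwd=1
After 6 (visit(N)): cur=N back=2 fwd=0
After 7 (visit(C)): cur=C back=3 fwd=0
After 8 (back): cur=N back=2 fwd=1
After 9 (back): cur=P back=1 fwd=2
After 10 (back): cur=HOME back=0 fwd=3
After 11 (visit(D)): cur=D back=1 fwd=0
After 12 (back): cur=HOME back=0 fwd=1
After 13 (forward): cur=D back=1 fwd=0

Answer: D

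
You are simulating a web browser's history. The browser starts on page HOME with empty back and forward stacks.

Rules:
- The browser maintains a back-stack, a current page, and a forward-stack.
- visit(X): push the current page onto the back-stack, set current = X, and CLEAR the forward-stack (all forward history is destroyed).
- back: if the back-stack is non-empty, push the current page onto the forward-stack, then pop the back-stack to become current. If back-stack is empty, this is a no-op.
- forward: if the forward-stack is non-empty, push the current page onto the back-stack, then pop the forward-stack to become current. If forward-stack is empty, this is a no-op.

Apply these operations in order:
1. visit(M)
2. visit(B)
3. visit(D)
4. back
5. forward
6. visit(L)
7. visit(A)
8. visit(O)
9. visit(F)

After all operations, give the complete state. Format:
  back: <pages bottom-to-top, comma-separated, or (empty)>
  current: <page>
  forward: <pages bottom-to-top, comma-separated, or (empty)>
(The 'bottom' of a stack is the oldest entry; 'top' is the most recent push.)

Answer: back: HOME,M,B,D,L,A,O
current: F
forward: (empty)

Derivation:
After 1 (visit(M)): cur=M back=1 fwd=0
After 2 (visit(B)): cur=B back=2 fwd=0
After 3 (visit(D)): cur=D back=3 fwd=0
After 4 (back): cur=B back=2 fwd=1
After 5 (forward): cur=D back=3 fwd=0
After 6 (visit(L)): cur=L back=4 fwd=0
After 7 (visit(A)): cur=A back=5 fwd=0
After 8 (visit(O)): cur=O back=6 fwd=0
After 9 (visit(F)): cur=F back=7 fwd=0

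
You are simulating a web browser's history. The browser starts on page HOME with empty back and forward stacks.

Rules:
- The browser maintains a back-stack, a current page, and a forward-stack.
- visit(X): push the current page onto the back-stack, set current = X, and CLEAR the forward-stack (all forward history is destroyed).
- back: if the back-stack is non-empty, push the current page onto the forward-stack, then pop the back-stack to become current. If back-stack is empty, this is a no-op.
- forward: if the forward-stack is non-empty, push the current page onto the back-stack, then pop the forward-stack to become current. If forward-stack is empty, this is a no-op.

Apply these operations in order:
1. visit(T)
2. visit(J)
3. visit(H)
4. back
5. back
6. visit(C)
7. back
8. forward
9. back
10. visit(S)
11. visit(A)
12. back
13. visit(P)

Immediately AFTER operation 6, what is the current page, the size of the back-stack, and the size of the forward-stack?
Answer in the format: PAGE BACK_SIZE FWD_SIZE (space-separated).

After 1 (visit(T)): cur=T back=1 fwd=0
After 2 (visit(J)): cur=J back=2 fwd=0
After 3 (visit(H)): cur=H back=3 fwd=0
After 4 (back): cur=J back=2 fwd=1
After 5 (back): cur=T back=1 fwd=2
After 6 (visit(C)): cur=C back=2 fwd=0

C 2 0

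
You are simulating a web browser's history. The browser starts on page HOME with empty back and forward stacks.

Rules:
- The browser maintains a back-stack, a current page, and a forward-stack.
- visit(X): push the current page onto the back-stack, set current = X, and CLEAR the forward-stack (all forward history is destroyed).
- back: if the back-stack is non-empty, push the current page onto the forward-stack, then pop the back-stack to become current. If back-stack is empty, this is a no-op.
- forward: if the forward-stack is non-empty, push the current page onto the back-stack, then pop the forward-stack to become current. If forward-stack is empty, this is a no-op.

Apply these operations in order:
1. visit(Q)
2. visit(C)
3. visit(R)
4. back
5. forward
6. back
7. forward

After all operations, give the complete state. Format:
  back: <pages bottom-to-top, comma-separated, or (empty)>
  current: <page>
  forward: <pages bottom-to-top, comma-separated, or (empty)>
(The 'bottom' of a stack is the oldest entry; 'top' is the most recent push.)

Answer: back: HOME,Q,C
current: R
forward: (empty)

Derivation:
After 1 (visit(Q)): cur=Q back=1 fwd=0
After 2 (visit(C)): cur=C back=2 fwd=0
After 3 (visit(R)): cur=R back=3 fwd=0
After 4 (back): cur=C back=2 fwd=1
After 5 (forward): cur=R back=3 fwd=0
After 6 (back): cur=C back=2 fwd=1
After 7 (forward): cur=R back=3 fwd=0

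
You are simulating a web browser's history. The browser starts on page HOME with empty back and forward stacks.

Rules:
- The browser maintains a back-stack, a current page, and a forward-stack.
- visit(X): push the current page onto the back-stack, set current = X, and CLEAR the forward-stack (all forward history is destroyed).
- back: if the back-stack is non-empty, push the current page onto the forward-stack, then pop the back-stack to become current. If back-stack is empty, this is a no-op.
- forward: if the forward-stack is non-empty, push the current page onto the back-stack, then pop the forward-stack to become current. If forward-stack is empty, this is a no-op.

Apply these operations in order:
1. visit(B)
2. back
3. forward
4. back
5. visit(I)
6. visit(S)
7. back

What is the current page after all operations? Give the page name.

After 1 (visit(B)): cur=B back=1 fwd=0
After 2 (back): cur=HOME back=0 fwd=1
After 3 (forward): cur=B back=1 fwd=0
After 4 (back): cur=HOME back=0 fwd=1
After 5 (visit(I)): cur=I back=1 fwd=0
After 6 (visit(S)): cur=S back=2 fwd=0
After 7 (back): cur=I back=1 fwd=1

Answer: I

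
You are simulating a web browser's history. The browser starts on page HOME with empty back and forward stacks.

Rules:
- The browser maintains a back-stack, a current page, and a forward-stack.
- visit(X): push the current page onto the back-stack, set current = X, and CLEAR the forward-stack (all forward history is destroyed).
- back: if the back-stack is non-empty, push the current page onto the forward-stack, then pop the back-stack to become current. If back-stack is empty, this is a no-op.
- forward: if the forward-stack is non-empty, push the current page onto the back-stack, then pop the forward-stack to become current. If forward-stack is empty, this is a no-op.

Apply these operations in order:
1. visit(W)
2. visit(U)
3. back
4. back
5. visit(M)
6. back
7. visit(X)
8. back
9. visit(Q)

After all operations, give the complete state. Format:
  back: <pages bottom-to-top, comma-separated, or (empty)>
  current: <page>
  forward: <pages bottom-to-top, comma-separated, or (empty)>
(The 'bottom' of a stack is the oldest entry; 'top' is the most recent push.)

Answer: back: HOME
current: Q
forward: (empty)

Derivation:
After 1 (visit(W)): cur=W back=1 fwd=0
After 2 (visit(U)): cur=U back=2 fwd=0
After 3 (back): cur=W back=1 fwd=1
After 4 (back): cur=HOME back=0 fwd=2
After 5 (visit(M)): cur=M back=1 fwd=0
After 6 (back): cur=HOME back=0 fwd=1
After 7 (visit(X)): cur=X back=1 fwd=0
After 8 (back): cur=HOME back=0 fwd=1
After 9 (visit(Q)): cur=Q back=1 fwd=0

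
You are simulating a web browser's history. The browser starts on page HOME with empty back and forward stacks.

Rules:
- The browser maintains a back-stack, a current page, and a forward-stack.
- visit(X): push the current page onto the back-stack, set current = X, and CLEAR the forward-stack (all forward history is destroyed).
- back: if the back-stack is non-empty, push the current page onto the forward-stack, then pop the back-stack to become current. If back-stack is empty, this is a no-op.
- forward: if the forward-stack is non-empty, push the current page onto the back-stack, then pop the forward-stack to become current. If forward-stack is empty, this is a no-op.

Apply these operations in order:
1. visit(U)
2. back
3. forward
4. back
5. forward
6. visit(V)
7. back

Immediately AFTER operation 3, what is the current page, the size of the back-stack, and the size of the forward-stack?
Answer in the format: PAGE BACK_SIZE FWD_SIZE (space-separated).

After 1 (visit(U)): cur=U back=1 fwd=0
After 2 (back): cur=HOME back=0 fwd=1
After 3 (forward): cur=U back=1 fwd=0

U 1 0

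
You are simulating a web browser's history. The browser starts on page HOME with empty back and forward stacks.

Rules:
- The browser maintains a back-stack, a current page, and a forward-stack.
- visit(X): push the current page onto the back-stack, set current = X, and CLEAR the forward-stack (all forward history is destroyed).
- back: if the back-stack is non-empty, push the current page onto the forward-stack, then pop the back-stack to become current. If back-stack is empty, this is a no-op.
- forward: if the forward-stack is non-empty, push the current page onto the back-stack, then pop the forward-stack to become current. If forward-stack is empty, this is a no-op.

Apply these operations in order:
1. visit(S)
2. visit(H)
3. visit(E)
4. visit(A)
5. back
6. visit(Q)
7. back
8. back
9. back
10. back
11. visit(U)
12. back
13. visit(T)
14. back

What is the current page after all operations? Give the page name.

Answer: HOME

Derivation:
After 1 (visit(S)): cur=S back=1 fwd=0
After 2 (visit(H)): cur=H back=2 fwd=0
After 3 (visit(E)): cur=E back=3 fwd=0
After 4 (visit(A)): cur=A back=4 fwd=0
After 5 (back): cur=E back=3 fwd=1
After 6 (visit(Q)): cur=Q back=4 fwd=0
After 7 (back): cur=E back=3 fwd=1
After 8 (back): cur=H back=2 fwd=2
After 9 (back): cur=S back=1 fwd=3
After 10 (back): cur=HOME back=0 fwd=4
After 11 (visit(U)): cur=U back=1 fwd=0
After 12 (back): cur=HOME back=0 fwd=1
After 13 (visit(T)): cur=T back=1 fwd=0
After 14 (back): cur=HOME back=0 fwd=1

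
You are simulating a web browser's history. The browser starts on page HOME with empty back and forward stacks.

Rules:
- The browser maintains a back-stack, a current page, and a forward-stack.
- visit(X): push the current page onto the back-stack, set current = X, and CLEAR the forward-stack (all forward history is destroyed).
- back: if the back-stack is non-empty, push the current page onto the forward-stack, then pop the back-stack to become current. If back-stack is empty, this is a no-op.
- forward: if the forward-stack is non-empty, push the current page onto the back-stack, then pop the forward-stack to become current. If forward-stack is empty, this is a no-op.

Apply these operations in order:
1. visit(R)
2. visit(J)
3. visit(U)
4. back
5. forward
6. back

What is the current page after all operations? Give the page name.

Answer: J

Derivation:
After 1 (visit(R)): cur=R back=1 fwd=0
After 2 (visit(J)): cur=J back=2 fwd=0
After 3 (visit(U)): cur=U back=3 fwd=0
After 4 (back): cur=J back=2 fwd=1
After 5 (forward): cur=U back=3 fwd=0
After 6 (back): cur=J back=2 fwd=1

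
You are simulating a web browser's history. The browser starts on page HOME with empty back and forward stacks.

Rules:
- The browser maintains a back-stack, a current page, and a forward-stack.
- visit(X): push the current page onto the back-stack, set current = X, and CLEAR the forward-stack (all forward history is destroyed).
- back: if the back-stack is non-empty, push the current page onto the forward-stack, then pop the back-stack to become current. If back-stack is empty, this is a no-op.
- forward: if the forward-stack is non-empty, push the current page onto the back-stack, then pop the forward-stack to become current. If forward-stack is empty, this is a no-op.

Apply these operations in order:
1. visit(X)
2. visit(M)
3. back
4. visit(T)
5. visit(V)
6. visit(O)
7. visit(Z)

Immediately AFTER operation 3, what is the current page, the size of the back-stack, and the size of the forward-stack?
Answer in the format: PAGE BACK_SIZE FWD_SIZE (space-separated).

After 1 (visit(X)): cur=X back=1 fwd=0
After 2 (visit(M)): cur=M back=2 fwd=0
After 3 (back): cur=X back=1 fwd=1

X 1 1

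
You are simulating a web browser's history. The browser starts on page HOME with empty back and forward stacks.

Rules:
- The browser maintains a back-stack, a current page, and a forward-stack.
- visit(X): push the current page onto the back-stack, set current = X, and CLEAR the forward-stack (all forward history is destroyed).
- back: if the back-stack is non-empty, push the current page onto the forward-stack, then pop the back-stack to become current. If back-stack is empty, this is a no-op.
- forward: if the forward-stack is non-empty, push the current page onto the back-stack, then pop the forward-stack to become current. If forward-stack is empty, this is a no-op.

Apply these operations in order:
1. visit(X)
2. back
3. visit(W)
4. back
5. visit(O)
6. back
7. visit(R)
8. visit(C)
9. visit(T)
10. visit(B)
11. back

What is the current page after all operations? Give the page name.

Answer: T

Derivation:
After 1 (visit(X)): cur=X back=1 fwd=0
After 2 (back): cur=HOME back=0 fwd=1
After 3 (visit(W)): cur=W back=1 fwd=0
After 4 (back): cur=HOME back=0 fwd=1
After 5 (visit(O)): cur=O back=1 fwd=0
After 6 (back): cur=HOME back=0 fwd=1
After 7 (visit(R)): cur=R back=1 fwd=0
After 8 (visit(C)): cur=C back=2 fwd=0
After 9 (visit(T)): cur=T back=3 fwd=0
After 10 (visit(B)): cur=B back=4 fwd=0
After 11 (back): cur=T back=3 fwd=1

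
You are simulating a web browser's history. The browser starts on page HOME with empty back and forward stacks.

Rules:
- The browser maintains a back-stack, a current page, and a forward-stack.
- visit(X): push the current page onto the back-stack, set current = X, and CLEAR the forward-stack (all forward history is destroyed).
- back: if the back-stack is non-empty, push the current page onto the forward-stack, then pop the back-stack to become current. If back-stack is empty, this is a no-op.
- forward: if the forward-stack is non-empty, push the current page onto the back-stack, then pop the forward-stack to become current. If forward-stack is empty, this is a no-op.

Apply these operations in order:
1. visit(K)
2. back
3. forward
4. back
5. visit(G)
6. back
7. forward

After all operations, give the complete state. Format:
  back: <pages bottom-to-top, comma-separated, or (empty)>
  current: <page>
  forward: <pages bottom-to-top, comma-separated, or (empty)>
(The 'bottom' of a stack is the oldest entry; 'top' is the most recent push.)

After 1 (visit(K)): cur=K back=1 fwd=0
After 2 (back): cur=HOME back=0 fwd=1
After 3 (forward): cur=K back=1 fwd=0
After 4 (back): cur=HOME back=0 fwd=1
After 5 (visit(G)): cur=G back=1 fwd=0
After 6 (back): cur=HOME back=0 fwd=1
After 7 (forward): cur=G back=1 fwd=0

Answer: back: HOME
current: G
forward: (empty)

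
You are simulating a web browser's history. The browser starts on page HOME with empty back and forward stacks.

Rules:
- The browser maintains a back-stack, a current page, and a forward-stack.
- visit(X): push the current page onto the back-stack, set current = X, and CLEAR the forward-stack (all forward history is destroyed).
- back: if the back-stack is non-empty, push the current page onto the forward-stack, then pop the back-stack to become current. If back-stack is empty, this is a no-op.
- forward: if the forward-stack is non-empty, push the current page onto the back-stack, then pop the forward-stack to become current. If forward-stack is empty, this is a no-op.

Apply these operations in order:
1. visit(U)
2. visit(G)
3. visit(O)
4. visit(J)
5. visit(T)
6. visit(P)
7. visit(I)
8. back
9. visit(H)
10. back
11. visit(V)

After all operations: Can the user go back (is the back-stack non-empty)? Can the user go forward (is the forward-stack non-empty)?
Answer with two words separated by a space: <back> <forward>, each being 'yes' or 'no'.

Answer: yes no

Derivation:
After 1 (visit(U)): cur=U back=1 fwd=0
After 2 (visit(G)): cur=G back=2 fwd=0
After 3 (visit(O)): cur=O back=3 fwd=0
After 4 (visit(J)): cur=J back=4 fwd=0
After 5 (visit(T)): cur=T back=5 fwd=0
After 6 (visit(P)): cur=P back=6 fwd=0
After 7 (visit(I)): cur=I back=7 fwd=0
After 8 (back): cur=P back=6 fwd=1
After 9 (visit(H)): cur=H back=7 fwd=0
After 10 (back): cur=P back=6 fwd=1
After 11 (visit(V)): cur=V back=7 fwd=0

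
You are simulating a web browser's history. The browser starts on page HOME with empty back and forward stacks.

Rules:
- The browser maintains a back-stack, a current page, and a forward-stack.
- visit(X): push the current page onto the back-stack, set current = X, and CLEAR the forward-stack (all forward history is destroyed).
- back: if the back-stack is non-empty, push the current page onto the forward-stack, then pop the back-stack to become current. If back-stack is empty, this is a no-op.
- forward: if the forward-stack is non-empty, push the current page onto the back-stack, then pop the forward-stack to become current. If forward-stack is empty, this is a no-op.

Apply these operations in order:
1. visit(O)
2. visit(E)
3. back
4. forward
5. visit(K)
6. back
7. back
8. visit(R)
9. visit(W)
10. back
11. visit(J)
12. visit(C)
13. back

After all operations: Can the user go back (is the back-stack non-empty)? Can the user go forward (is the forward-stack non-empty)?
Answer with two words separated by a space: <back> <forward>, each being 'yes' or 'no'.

After 1 (visit(O)): cur=O back=1 fwd=0
After 2 (visit(E)): cur=E back=2 fwd=0
After 3 (back): cur=O back=1 fwd=1
After 4 (forward): cur=E back=2 fwd=0
After 5 (visit(K)): cur=K back=3 fwd=0
After 6 (back): cur=E back=2 fwd=1
After 7 (back): cur=O back=1 fwd=2
After 8 (visit(R)): cur=R back=2 fwd=0
After 9 (visit(W)): cur=W back=3 fwd=0
After 10 (back): cur=R back=2 fwd=1
After 11 (visit(J)): cur=J back=3 fwd=0
After 12 (visit(C)): cur=C back=4 fwd=0
After 13 (back): cur=J back=3 fwd=1

Answer: yes yes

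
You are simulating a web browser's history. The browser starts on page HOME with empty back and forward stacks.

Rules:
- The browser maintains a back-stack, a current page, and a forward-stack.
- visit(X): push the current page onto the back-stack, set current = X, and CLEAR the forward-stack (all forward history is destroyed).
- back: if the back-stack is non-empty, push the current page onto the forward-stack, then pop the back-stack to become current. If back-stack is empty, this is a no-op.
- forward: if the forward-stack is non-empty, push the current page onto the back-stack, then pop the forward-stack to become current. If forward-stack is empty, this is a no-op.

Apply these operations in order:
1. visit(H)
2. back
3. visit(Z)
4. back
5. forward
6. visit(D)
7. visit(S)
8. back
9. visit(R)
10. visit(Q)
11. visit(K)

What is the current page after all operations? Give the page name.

After 1 (visit(H)): cur=H back=1 fwd=0
After 2 (back): cur=HOME back=0 fwd=1
After 3 (visit(Z)): cur=Z back=1 fwd=0
After 4 (back): cur=HOME back=0 fwd=1
After 5 (forward): cur=Z back=1 fwd=0
After 6 (visit(D)): cur=D back=2 fwd=0
After 7 (visit(S)): cur=S back=3 fwd=0
After 8 (back): cur=D back=2 fwd=1
After 9 (visit(R)): cur=R back=3 fwd=0
After 10 (visit(Q)): cur=Q back=4 fwd=0
After 11 (visit(K)): cur=K back=5 fwd=0

Answer: K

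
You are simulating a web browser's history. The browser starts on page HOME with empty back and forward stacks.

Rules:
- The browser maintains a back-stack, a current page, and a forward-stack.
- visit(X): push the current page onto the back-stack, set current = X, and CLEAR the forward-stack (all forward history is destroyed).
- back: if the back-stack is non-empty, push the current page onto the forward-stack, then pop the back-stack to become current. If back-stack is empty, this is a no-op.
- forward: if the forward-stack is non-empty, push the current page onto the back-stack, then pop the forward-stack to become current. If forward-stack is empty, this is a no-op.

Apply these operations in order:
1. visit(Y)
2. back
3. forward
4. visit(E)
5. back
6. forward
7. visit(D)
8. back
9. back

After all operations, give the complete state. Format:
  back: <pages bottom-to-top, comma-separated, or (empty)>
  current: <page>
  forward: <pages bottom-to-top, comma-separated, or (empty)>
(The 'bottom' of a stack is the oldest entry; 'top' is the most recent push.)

Answer: back: HOME
current: Y
forward: D,E

Derivation:
After 1 (visit(Y)): cur=Y back=1 fwd=0
After 2 (back): cur=HOME back=0 fwd=1
After 3 (forward): cur=Y back=1 fwd=0
After 4 (visit(E)): cur=E back=2 fwd=0
After 5 (back): cur=Y back=1 fwd=1
After 6 (forward): cur=E back=2 fwd=0
After 7 (visit(D)): cur=D back=3 fwd=0
After 8 (back): cur=E back=2 fwd=1
After 9 (back): cur=Y back=1 fwd=2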